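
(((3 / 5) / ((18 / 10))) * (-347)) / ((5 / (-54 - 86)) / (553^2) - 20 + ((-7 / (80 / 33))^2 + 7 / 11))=52293828294400 / 4984934152281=10.49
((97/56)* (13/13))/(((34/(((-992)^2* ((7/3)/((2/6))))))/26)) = 155113088/17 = 9124299.29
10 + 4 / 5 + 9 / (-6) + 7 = 163 / 10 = 16.30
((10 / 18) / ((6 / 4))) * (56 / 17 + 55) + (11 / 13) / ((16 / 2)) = 1035689 / 47736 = 21.70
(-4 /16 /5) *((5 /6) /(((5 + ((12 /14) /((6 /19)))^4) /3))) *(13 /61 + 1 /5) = -16807 /19293080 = -0.00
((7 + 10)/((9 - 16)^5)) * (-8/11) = 136/184877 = 0.00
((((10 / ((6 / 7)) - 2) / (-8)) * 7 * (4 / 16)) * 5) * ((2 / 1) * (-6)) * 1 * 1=1015 / 8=126.88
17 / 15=1.13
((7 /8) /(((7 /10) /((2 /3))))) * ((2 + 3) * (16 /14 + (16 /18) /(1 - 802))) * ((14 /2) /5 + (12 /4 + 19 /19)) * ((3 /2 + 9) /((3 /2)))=144040 /801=179.83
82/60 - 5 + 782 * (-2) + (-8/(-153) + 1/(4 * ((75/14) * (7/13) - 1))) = -58755803/37485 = -1567.45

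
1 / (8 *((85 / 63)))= 63 / 680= 0.09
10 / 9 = 1.11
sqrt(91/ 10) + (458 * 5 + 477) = sqrt(910)/ 10 + 2767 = 2770.02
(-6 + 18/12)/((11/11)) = -9/2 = -4.50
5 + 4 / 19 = 99 / 19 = 5.21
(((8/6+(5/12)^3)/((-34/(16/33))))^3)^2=205383281659753768921/3165918090184044673499012530176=0.00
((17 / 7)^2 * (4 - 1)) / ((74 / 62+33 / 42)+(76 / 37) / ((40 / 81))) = 4972245 / 1725073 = 2.88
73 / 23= 3.17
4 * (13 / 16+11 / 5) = 241 / 20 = 12.05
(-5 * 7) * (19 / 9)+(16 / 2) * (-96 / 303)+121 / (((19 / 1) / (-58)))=-7699273 / 17271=-445.79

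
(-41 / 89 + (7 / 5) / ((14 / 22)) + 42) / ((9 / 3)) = 6488 / 445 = 14.58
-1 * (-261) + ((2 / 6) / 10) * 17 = 7847 / 30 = 261.57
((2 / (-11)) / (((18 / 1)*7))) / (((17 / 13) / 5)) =-65 / 11781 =-0.01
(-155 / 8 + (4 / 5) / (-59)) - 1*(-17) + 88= 202043 / 2360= 85.61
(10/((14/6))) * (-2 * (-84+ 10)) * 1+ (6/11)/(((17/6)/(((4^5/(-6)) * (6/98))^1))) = 5793528/9163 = 632.27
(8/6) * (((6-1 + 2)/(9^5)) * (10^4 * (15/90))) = 140000/531441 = 0.26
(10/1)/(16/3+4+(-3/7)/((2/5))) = 1.21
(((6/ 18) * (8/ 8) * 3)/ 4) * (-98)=-49/ 2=-24.50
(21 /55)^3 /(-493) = -9261 /82022875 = -0.00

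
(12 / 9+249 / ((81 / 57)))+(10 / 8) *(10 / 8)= 25649 / 144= 178.12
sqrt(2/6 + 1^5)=2 * sqrt(3)/3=1.15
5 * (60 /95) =60 /19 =3.16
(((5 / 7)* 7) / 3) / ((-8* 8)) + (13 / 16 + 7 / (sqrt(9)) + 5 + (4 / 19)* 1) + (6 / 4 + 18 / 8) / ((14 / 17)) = 329003 / 25536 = 12.88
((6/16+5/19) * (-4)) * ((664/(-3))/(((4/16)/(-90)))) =-203393.68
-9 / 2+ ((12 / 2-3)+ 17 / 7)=13 / 14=0.93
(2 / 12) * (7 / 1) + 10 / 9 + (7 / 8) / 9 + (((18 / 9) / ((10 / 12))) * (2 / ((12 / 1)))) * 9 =239 / 40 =5.98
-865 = -865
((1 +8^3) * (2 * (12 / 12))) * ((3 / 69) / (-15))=-342 / 115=-2.97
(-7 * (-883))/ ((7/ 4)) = 3532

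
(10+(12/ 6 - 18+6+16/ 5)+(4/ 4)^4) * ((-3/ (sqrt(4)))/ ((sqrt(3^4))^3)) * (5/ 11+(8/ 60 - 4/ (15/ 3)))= 49/ 26730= 0.00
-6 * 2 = -12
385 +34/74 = 385.46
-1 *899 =-899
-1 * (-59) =59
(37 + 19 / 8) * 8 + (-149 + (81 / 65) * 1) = 10871 / 65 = 167.25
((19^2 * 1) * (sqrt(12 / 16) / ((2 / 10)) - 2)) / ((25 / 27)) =-19494 / 25 + 9747 * sqrt(3) / 10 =908.47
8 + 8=16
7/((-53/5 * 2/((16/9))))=-280/477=-0.59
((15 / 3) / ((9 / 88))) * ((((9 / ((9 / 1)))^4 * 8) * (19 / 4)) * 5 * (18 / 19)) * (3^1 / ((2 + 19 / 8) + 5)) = 2816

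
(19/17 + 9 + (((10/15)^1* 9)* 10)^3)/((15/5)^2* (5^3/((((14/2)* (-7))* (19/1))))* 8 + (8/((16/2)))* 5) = -3418792132/73865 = -46284.33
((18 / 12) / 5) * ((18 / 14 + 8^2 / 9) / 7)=529 / 1470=0.36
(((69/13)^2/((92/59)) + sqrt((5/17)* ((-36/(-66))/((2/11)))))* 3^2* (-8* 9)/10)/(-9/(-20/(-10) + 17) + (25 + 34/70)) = -131570649/2810977-43092* sqrt(255)/282761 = -49.24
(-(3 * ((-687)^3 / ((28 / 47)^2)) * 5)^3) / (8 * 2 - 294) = -1240142406284026047375881323511314442625 / 133965504512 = -9257177142739308100489478000.00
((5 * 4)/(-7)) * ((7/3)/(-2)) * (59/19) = 590/57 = 10.35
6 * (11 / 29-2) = -282 / 29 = -9.72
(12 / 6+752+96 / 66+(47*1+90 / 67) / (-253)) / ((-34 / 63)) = -73323243 / 52394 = -1399.46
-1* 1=-1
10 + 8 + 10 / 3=64 / 3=21.33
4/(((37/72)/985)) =283680/37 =7667.03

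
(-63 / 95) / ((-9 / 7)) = 49 / 95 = 0.52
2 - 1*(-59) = 61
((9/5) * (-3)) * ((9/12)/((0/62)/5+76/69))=-5589/1520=-3.68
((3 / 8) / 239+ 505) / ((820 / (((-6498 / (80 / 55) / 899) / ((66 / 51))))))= -53330941179 / 22551810560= -2.36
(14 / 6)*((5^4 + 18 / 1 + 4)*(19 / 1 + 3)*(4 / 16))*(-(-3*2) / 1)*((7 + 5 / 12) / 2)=4433891 / 24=184745.46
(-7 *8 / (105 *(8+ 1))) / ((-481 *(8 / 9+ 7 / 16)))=128 / 1378065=0.00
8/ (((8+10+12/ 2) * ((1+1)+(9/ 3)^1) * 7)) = 1/ 105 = 0.01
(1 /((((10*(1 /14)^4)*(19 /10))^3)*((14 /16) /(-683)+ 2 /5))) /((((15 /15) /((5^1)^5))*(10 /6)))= 968048553808179200000 /24905029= 38869601549477.38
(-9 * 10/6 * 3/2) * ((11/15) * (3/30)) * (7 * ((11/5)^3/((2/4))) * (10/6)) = -102487/250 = -409.95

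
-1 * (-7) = 7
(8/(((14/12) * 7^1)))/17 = 48/833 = 0.06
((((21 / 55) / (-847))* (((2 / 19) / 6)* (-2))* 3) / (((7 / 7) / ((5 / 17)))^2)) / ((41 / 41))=30 / 7308521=0.00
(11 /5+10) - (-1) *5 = 86 /5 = 17.20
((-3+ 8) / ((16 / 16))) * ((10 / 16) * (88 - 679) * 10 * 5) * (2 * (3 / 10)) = -221625 / 4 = -55406.25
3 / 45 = 1 / 15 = 0.07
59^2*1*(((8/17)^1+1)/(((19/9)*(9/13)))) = 1131325/323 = 3502.55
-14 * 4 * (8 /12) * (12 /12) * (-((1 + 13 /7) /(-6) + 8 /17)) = -32 /153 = -0.21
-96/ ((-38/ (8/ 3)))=128/ 19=6.74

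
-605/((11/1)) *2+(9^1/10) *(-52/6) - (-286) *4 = 5131/5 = 1026.20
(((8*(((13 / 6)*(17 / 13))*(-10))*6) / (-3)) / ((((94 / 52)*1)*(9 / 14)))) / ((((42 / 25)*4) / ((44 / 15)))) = 1944800 / 11421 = 170.28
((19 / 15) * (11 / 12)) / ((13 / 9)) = 209 / 260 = 0.80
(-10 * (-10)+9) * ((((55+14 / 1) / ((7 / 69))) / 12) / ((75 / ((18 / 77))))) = 518949 / 26950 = 19.26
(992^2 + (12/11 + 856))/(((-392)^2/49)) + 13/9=24488909/77616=315.51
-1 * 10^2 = -100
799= 799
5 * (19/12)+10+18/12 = 233/12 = 19.42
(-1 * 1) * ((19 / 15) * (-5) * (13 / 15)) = 247 / 45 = 5.49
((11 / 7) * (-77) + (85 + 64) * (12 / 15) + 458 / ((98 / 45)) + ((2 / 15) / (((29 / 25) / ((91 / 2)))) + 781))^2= 449558643028804 / 454329225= 989499.72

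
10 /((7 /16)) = 160 /7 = 22.86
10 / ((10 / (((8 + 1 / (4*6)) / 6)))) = 1.34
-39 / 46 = -0.85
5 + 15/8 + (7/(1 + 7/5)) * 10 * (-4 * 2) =-226.46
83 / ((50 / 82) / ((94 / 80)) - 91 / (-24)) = 3838584 / 199357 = 19.25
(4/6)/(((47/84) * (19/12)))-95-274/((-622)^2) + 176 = 14122110869/172743706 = 81.75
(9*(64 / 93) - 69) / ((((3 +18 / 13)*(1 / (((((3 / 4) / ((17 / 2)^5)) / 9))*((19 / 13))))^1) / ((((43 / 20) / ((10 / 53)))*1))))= -1479071 / 3301167525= -0.00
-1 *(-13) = 13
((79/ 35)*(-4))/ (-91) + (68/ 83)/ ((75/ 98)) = 4638388/ 3965325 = 1.17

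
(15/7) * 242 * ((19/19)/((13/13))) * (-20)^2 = 1452000/7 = 207428.57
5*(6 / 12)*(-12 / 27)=-1.11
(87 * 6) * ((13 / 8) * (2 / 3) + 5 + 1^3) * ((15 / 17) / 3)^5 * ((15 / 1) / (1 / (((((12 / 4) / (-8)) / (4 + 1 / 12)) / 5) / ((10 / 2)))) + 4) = 525534375 / 16370116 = 32.10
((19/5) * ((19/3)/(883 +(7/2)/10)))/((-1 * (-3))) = 1444/159003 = 0.01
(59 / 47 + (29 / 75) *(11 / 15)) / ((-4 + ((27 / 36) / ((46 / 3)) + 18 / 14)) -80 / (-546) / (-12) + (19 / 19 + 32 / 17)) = 3308748352 / 440278375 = 7.52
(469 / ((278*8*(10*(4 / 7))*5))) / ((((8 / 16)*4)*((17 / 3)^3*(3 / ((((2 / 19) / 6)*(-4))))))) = -9849 / 20760372800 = -0.00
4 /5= 0.80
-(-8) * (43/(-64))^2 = 3.61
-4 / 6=-2 / 3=-0.67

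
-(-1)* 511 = 511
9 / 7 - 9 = -54 / 7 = -7.71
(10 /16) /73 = 5 /584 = 0.01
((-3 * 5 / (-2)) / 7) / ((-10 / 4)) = -3 / 7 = -0.43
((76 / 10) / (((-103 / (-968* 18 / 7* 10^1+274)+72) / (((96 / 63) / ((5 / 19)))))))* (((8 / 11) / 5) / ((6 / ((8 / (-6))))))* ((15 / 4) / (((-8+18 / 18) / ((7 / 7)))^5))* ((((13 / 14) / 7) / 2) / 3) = 51757257344 / 531103590902894625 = 0.00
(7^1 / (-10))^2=49 / 100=0.49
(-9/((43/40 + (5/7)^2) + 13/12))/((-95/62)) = 2.20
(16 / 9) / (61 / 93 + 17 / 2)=992 / 5109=0.19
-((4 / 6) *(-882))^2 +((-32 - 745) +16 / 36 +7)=-3118622 / 9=-346513.56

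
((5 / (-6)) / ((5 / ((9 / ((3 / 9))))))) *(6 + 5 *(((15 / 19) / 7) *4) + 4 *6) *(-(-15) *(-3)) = 868725 / 133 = 6531.77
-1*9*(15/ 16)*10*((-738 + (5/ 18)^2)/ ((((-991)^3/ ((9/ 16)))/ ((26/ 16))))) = -233109825/ 3986400342016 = -0.00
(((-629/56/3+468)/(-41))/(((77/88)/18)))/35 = -93594/14063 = -6.66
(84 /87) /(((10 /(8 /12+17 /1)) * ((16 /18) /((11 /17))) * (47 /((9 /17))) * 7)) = 15741 /7878140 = 0.00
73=73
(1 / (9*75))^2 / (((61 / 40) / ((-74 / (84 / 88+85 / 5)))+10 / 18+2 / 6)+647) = 0.00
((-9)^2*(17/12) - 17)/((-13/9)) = -3519/52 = -67.67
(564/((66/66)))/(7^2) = 564/49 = 11.51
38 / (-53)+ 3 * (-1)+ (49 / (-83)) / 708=-11579105 / 3114492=-3.72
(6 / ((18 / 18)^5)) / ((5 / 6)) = 36 / 5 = 7.20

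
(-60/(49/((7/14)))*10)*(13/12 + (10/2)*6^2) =-54325/49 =-1108.67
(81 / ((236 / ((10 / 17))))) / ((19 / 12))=2430 / 19057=0.13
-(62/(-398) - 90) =17941/199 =90.16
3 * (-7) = -21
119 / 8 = 14.88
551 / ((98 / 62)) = 17081 / 49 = 348.59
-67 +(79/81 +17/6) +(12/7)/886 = -31743965/502362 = -63.19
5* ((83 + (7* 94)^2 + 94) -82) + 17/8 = 17322377/8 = 2165297.12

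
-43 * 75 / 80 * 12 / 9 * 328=-17630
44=44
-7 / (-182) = 1 / 26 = 0.04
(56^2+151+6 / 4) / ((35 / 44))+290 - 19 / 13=2012307 / 455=4422.65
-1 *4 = -4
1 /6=0.17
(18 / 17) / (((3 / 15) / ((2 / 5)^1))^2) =72 / 17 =4.24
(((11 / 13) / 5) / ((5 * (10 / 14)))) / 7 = 11 / 1625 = 0.01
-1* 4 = -4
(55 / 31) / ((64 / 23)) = 1265 / 1984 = 0.64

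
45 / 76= 0.59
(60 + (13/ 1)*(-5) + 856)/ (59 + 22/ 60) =25530/ 1781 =14.33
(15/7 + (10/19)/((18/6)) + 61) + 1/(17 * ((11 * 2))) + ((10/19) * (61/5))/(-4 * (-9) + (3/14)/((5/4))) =666452305/10495562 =63.50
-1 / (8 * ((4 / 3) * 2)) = -0.05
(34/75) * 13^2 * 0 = 0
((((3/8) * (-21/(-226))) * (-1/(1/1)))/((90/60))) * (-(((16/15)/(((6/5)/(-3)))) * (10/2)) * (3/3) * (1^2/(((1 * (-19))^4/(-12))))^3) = 60480/250104585854476193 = 0.00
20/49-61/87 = -1249/4263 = -0.29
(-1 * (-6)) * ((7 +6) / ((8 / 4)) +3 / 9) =41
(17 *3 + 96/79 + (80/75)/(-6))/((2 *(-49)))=-184993/348390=-0.53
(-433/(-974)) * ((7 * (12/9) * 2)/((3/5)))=60620/4383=13.83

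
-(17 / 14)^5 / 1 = -1419857 / 537824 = -2.64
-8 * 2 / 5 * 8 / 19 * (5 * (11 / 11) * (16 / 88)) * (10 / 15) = -512 / 627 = -0.82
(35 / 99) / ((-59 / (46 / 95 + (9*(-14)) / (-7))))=-12292 / 110979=-0.11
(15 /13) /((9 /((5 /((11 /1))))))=25 /429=0.06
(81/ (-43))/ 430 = -81/ 18490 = -0.00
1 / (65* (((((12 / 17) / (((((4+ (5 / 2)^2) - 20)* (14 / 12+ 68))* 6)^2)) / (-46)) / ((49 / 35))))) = -735352527 / 32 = -22979766.47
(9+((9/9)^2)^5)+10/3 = 40/3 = 13.33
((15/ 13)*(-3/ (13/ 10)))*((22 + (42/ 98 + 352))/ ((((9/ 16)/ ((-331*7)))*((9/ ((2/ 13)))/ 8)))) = 11104652800/ 19773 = 561606.88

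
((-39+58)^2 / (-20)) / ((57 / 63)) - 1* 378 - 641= -20779 / 20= -1038.95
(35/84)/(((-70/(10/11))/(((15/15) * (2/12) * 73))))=-365/5544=-0.07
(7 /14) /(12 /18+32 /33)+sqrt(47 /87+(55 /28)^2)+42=sqrt(26102001) /2436+1523 /36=44.40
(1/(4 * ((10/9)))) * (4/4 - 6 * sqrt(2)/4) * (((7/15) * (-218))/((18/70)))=-5341/60 + 5341 * sqrt(2)/40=99.82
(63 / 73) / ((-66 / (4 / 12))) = -7 / 1606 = -0.00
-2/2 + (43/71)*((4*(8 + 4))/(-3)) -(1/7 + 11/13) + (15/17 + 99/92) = -98227833/10105004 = -9.72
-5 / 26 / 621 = -5 / 16146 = -0.00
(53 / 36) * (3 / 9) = 53 / 108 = 0.49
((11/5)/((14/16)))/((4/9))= 198/35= 5.66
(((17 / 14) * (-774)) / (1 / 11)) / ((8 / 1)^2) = -72369 / 448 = -161.54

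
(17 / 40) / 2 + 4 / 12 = 131 / 240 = 0.55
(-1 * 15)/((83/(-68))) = 1020/83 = 12.29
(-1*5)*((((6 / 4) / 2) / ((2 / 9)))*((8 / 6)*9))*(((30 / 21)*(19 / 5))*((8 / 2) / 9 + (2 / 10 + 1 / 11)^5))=-490.86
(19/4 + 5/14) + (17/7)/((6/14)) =905/84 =10.77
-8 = -8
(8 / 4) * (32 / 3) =64 / 3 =21.33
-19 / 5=-3.80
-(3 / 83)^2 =-9 / 6889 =-0.00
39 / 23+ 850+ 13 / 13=19612 / 23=852.70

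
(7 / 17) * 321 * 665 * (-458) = -684368790 / 17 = -40256987.65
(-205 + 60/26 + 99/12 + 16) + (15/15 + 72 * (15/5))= 2005/52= 38.56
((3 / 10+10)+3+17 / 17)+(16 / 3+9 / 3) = 679 / 30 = 22.63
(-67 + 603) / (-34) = -15.76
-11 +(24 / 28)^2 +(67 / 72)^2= -2387591 / 254016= -9.40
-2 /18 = -1 /9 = -0.11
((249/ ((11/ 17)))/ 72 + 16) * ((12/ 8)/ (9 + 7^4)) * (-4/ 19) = -0.00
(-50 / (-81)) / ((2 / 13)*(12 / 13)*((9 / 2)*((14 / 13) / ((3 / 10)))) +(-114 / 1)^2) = 54925 / 1156568706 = 0.00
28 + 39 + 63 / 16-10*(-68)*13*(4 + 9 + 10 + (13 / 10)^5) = 2362132387 / 10000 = 236213.24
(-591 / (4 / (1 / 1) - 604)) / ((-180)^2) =197 / 6480000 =0.00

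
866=866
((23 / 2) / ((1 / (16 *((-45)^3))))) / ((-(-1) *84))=-1397250 / 7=-199607.14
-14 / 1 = -14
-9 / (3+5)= -9 / 8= -1.12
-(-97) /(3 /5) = 161.67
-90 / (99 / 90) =-900 / 11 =-81.82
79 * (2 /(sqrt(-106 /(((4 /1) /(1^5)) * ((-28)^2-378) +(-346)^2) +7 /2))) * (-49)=-3871 * sqrt(357770990) /17691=-4138.79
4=4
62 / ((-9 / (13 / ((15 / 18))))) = -1612 / 15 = -107.47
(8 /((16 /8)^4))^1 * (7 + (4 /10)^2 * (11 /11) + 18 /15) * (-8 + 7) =-209 /50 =-4.18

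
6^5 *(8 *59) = 3670272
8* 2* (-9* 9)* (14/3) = -6048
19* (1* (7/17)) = 133/17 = 7.82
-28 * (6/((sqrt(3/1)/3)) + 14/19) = -168 * sqrt(3)-392/19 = -311.62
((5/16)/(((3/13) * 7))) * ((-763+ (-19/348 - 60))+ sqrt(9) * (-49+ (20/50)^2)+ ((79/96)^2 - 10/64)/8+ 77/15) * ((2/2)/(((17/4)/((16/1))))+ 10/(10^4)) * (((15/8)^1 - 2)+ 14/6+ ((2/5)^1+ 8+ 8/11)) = -23774451254814668759/2985374515200000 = -7963.64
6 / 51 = 2 / 17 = 0.12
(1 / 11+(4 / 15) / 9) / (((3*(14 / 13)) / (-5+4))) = -2327 / 62370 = -0.04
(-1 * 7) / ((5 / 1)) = -7 / 5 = -1.40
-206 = -206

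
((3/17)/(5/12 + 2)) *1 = 36/493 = 0.07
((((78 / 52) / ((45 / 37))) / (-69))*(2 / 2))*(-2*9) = 37 / 115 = 0.32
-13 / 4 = -3.25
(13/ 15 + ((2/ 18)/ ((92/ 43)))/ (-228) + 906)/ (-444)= -856009369/ 419100480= -2.04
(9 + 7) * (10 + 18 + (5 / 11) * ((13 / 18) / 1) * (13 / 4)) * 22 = 92084 / 9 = 10231.56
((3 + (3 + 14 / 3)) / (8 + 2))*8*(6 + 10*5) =7168 / 15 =477.87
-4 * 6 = -24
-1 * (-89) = 89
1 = 1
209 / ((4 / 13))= 2717 / 4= 679.25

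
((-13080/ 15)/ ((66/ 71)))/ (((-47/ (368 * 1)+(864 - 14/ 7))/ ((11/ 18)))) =-5695904/ 8563563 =-0.67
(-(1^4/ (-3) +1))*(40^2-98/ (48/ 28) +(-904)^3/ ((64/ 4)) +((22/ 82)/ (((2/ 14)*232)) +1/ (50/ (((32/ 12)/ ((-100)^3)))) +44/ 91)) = 31222958836751858983/ 1014365625000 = 30780773.78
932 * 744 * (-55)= -38137440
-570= -570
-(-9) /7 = 9 /7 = 1.29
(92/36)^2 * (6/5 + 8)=24334/405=60.08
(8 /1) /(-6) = -4 /3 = -1.33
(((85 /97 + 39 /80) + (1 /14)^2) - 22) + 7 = -5183093 /380240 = -13.63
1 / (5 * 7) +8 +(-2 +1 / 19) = 4044 / 665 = 6.08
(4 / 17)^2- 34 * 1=-9810 / 289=-33.94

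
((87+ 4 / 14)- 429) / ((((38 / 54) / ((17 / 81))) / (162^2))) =-355728672 / 133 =-2674651.67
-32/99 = -0.32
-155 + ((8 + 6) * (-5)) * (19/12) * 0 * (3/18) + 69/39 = -153.23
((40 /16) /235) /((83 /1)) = 1 /7802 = 0.00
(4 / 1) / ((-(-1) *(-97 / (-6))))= 24 / 97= 0.25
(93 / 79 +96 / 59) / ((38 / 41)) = 535911 / 177118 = 3.03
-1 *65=-65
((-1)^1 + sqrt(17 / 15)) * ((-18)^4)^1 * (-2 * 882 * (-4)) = 47836053.27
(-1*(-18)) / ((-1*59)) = -18 / 59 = -0.31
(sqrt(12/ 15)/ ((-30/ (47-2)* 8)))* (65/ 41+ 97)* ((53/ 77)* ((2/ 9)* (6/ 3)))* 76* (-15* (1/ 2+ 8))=69194998* sqrt(5)/ 3157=49010.05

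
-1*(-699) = 699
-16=-16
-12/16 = -3/4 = -0.75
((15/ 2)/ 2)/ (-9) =-5/ 12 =-0.42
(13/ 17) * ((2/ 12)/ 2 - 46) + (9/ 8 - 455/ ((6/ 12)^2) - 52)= -777643/ 408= -1905.99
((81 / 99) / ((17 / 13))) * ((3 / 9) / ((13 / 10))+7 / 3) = 303 / 187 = 1.62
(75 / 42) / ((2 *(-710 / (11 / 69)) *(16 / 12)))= -55 / 365792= -0.00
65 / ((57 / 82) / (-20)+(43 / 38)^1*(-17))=-2025400 / 600503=-3.37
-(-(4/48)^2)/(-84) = -1/12096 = -0.00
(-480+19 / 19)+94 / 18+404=-69.78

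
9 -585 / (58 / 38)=-10854 / 29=-374.28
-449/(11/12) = -5388/11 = -489.82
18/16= 9/8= 1.12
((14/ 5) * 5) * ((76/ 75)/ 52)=266/ 975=0.27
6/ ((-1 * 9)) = -2/ 3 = -0.67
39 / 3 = 13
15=15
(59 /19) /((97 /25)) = 0.80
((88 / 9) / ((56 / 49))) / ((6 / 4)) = 5.70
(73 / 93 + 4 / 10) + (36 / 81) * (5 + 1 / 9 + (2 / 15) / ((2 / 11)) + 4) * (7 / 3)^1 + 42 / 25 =2462161 / 188325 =13.07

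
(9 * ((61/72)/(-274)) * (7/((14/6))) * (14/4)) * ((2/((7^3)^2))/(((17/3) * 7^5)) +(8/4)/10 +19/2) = -596691959265861/210523153574720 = -2.83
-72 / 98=-36 / 49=-0.73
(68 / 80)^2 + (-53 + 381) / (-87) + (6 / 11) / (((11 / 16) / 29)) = 84050303 / 4210800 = 19.96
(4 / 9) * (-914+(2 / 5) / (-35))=-639808 / 1575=-406.23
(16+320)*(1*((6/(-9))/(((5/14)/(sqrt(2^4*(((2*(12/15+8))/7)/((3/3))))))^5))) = -5570438365184*sqrt(770)/390625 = -395707882.22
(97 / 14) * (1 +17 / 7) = 1164 / 49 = 23.76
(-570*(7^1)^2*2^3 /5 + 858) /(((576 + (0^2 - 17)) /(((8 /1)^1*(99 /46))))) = -17356680 /12857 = -1349.98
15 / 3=5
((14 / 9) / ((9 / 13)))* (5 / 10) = 91 / 81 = 1.12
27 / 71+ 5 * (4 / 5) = 311 / 71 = 4.38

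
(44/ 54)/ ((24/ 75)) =275/ 108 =2.55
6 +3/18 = 37/6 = 6.17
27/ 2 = 13.50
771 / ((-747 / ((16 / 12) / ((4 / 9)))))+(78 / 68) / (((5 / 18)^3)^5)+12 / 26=141952690416048895779121 / 559783935546875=253584787.63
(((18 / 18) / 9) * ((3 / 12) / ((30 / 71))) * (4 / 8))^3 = 357911 / 10077696000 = 0.00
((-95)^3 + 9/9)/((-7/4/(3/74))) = 734892/37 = 19861.95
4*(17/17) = 4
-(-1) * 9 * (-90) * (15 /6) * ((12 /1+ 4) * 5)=-162000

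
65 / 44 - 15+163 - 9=6181 / 44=140.48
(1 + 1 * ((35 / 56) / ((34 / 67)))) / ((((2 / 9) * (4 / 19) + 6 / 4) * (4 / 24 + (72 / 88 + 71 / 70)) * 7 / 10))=85632525 / 83059348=1.03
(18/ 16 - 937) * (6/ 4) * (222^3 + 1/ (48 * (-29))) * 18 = -1026238967171145/ 3712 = -276465239000.85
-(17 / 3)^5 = -1419857 / 243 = -5843.03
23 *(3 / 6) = 11.50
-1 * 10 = -10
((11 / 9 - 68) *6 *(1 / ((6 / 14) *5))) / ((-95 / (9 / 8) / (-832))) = -875056 / 475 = -1842.22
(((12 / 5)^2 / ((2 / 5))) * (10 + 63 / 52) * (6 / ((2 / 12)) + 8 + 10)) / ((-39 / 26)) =-377784 / 65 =-5812.06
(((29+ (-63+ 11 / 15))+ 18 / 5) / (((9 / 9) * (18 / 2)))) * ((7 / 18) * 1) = -623 / 486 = -1.28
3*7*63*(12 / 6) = 2646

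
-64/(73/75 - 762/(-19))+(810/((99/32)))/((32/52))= 272949960/643907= 423.90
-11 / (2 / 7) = -77 / 2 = -38.50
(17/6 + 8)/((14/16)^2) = 2080/147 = 14.15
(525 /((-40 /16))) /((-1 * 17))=210 /17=12.35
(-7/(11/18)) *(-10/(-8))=-315/22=-14.32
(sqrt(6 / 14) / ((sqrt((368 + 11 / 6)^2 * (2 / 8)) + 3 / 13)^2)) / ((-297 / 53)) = -143312 * sqrt(21) / 192706596159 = -0.00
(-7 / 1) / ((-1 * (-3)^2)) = 7 / 9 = 0.78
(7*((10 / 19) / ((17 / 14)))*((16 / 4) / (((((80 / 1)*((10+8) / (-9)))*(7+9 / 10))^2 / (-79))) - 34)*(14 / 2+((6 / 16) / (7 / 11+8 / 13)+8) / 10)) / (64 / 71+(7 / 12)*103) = -201171589880625 / 15188797871168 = -13.24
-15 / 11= -1.36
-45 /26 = -1.73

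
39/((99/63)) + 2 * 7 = 427/11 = 38.82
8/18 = 4/9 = 0.44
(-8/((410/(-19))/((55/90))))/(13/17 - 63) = -3553/976005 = -0.00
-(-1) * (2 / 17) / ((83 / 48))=96 / 1411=0.07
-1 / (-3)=1 / 3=0.33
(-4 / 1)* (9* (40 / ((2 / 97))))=-69840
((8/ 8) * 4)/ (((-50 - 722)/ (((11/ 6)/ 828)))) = -11/ 958824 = -0.00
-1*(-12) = 12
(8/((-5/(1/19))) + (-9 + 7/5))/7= -146/133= -1.10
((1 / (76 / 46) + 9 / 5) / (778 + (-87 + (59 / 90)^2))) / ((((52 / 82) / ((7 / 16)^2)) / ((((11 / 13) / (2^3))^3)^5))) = 221892895524216884651145 / 91111259604729071741860003962807274962944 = 0.00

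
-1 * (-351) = 351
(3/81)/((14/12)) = 2/63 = 0.03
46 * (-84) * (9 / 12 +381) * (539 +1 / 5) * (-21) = 83513242512 / 5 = 16702648502.40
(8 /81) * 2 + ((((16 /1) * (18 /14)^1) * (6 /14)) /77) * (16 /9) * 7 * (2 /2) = 70832 /43659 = 1.62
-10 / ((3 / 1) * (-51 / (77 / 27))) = 770 / 4131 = 0.19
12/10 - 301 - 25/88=-132037/440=-300.08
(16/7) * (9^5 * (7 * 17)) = 16061328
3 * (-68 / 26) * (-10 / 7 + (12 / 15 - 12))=3468 / 35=99.09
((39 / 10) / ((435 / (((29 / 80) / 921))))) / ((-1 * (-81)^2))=-13 / 24170724000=-0.00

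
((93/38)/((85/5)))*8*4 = 1488/323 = 4.61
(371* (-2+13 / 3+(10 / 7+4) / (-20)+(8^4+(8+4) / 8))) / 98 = 11407031 / 735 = 15519.77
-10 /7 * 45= -450 /7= -64.29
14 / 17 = 0.82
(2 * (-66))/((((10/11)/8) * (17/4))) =-23232/85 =-273.32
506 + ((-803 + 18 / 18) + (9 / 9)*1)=-295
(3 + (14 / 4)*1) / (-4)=-13 / 8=-1.62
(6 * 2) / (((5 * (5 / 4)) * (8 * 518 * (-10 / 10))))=-3 / 6475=-0.00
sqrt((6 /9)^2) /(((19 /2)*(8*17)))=1 /1938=0.00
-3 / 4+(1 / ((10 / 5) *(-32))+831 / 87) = 16307 / 1856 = 8.79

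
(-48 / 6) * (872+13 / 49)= -341928 / 49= -6978.12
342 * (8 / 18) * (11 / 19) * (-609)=-53592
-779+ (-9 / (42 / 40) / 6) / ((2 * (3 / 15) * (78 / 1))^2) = -66352229 / 85176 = -779.00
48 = 48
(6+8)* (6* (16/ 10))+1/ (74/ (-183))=48813/ 370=131.93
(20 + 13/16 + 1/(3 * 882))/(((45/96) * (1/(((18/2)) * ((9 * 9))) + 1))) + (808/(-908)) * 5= 39.89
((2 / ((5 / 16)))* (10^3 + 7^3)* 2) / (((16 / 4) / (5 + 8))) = 55868.80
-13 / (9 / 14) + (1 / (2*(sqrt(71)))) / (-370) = -182 / 9 -sqrt(71) / 52540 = -20.22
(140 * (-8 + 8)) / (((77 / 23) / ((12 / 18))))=0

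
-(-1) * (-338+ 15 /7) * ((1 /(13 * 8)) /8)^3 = -2351 /4031512576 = -0.00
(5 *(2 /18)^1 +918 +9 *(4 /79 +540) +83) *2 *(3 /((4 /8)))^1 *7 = 492408.95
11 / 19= 0.58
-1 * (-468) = 468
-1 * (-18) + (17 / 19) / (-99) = 33841 / 1881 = 17.99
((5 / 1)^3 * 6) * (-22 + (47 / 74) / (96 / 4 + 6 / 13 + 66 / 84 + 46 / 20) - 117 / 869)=-2227773336875 / 134335234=-16583.69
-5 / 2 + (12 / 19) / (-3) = -103 / 38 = -2.71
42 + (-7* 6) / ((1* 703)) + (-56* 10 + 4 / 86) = -15659022 / 30229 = -518.01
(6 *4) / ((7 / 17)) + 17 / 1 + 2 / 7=529 / 7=75.57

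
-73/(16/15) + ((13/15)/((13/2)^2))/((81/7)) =-17295077/252720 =-68.44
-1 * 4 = -4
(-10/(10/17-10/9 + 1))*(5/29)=-7650/2117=-3.61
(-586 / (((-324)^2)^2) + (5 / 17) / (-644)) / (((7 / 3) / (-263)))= 1811616930163 / 35188570779264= 0.05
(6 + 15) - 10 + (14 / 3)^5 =540497 / 243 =2224.27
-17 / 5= -3.40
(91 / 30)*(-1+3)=91 / 15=6.07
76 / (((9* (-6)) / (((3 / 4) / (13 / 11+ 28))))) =-209 / 5778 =-0.04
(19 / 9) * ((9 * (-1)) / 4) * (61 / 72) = -1159 / 288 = -4.02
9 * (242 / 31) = 2178 / 31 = 70.26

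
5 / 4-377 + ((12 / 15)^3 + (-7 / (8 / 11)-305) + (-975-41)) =-1705863 / 1000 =-1705.86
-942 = -942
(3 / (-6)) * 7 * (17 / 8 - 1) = -63 / 16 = -3.94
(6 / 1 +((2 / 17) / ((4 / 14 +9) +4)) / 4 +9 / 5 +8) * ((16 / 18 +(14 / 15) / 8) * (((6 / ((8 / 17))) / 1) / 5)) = 40.52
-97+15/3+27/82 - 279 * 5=-121907/82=-1486.67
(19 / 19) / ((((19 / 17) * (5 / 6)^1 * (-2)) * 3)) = -17 / 95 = -0.18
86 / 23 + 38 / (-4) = -265 / 46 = -5.76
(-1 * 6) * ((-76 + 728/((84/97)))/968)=-1147/242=-4.74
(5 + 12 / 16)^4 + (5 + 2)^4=894497 / 256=3494.13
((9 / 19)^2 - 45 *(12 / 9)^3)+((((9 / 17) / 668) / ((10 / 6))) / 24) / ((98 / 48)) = -320725945699 / 3013144260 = -106.44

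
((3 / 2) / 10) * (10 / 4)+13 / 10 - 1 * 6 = -173 / 40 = -4.32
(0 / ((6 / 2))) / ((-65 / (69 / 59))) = 0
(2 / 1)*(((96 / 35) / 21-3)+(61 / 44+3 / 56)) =-30819 / 10780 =-2.86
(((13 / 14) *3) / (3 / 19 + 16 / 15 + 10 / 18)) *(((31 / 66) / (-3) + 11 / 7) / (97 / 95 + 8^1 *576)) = 690222975 / 1436797971224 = 0.00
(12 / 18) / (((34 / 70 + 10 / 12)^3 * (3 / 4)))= 8232000 / 21253933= 0.39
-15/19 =-0.79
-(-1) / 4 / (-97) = -1 / 388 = -0.00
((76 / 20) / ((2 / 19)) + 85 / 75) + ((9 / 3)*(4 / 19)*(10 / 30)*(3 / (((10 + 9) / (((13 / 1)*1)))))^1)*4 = 421957 / 10830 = 38.96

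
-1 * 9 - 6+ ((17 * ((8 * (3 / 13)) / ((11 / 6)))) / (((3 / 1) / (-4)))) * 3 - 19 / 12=-145961 / 1716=-85.06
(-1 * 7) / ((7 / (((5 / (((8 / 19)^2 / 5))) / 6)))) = -23.50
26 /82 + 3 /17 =344 /697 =0.49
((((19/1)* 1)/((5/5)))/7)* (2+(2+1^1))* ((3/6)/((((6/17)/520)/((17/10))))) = 356915/21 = 16995.95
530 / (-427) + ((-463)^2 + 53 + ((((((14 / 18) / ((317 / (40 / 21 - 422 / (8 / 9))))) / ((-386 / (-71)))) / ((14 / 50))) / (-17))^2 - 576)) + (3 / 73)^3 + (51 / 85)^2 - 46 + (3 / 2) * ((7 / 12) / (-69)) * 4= 7214506675988659940543199336612059 / 33744331401313125149755934400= 213799.07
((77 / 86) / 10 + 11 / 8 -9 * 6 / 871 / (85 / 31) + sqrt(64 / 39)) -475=-12060596023 / 25468040 + 8 * sqrt(39) / 39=-472.28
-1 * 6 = -6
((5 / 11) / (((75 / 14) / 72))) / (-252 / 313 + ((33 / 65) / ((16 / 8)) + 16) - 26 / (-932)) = 318553872 / 807017101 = 0.39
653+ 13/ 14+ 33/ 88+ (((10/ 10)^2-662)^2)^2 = 10690397810137/ 56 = 190899960895.30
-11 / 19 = -0.58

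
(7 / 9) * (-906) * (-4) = 8456 / 3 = 2818.67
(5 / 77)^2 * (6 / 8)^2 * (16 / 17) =225 / 100793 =0.00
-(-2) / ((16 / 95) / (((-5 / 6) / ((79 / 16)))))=-2.00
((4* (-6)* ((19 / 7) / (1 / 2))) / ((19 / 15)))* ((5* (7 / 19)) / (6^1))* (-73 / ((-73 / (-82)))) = 49200 / 19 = 2589.47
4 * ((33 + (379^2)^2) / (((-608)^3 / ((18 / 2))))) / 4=-826.21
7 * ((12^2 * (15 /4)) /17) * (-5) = -1111.76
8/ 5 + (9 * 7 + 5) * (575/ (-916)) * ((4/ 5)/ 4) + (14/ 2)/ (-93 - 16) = -873802/ 124805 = -7.00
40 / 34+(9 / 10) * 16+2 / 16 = 10677 / 680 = 15.70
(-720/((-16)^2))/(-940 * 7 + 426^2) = -45/2798336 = -0.00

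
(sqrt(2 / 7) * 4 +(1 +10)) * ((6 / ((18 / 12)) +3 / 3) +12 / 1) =68 * sqrt(14) / 7 +187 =223.35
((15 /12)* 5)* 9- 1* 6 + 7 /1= 229 /4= 57.25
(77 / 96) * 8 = 6.42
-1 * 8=-8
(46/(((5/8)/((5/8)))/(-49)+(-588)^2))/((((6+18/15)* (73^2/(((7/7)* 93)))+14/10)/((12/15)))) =12152/47262976525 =0.00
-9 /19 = -0.47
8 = 8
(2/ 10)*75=15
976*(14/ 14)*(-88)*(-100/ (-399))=-8588800/ 399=-21525.81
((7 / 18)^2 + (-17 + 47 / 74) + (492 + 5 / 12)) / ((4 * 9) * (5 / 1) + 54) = 2854361 / 1402596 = 2.04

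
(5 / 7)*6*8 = 240 / 7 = 34.29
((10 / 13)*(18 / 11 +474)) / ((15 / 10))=34880 / 143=243.92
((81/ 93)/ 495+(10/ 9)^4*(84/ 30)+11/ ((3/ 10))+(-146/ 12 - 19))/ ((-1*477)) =-218570921/ 10671925770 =-0.02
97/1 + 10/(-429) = 41603/429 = 96.98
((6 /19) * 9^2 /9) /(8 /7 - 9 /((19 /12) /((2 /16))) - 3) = -756 /683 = -1.11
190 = 190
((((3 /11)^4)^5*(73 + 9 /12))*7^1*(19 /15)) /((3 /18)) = 27360797194647 /1345499989865120018402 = 0.00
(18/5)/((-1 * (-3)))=6/5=1.20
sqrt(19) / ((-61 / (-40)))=40 * sqrt(19) / 61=2.86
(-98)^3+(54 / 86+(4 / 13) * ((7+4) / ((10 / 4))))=-941190.02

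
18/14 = 9/7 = 1.29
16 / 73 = 0.22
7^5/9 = 16807/9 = 1867.44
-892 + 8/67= -891.88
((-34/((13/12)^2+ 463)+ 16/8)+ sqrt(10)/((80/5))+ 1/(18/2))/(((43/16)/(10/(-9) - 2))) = -549209920/232807203 - 28 * sqrt(10)/387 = -2.59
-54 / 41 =-1.32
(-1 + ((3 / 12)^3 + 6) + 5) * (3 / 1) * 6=5769 / 32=180.28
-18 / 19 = -0.95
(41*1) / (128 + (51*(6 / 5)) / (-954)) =10865 / 33903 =0.32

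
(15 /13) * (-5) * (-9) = 51.92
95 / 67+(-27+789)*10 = 510635 / 67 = 7621.42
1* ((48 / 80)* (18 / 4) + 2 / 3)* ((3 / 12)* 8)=101 / 15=6.73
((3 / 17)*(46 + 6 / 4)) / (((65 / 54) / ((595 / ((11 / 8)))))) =430920 / 143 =3013.43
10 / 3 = 3.33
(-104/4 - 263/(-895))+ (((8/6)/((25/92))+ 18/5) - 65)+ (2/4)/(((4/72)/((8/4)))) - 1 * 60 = -124.20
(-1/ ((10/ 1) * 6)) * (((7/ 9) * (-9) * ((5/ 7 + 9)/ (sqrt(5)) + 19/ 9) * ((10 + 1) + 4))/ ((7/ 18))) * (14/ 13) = 133/ 13 + 612 * sqrt(5)/ 65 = 31.28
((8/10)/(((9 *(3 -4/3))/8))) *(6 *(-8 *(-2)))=1024/25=40.96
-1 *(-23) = 23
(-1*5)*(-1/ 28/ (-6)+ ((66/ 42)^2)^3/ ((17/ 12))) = -2552476435/ 48000792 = -53.18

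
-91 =-91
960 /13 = 73.85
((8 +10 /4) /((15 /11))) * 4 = 154 /5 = 30.80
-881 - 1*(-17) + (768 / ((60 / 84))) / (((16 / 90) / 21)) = 126144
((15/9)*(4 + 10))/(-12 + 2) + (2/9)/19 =-397/171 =-2.32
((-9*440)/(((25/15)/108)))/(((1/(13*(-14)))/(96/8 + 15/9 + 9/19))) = 12547446912/19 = 660391942.74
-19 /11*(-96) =1824 /11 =165.82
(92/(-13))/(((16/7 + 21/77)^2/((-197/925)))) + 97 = 230331193/2368925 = 97.23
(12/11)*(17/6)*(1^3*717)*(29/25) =706962/275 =2570.77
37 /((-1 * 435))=-37 /435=-0.09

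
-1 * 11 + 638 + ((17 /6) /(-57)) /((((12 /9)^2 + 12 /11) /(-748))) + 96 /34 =642.78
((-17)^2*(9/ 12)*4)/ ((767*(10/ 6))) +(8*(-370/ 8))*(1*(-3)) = 4259451/ 3835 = 1110.68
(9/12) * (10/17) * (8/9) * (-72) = -28.24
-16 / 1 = -16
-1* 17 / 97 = -17 / 97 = -0.18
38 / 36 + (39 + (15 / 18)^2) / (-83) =575 / 996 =0.58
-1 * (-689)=689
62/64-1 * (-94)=3039/32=94.97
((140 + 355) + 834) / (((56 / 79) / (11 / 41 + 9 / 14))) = 54910293 / 32144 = 1708.26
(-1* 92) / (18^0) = -92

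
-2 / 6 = -1 / 3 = -0.33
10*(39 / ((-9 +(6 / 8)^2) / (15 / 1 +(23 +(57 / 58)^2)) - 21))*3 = -204486360 / 3708113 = -55.15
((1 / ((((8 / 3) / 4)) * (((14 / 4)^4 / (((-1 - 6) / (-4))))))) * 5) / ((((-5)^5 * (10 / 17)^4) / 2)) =-250563 / 535937500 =-0.00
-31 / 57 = -0.54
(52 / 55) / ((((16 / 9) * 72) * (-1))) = -13 / 1760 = -0.01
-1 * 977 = -977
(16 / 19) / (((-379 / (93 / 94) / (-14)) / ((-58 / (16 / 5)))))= -188790 / 338447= -0.56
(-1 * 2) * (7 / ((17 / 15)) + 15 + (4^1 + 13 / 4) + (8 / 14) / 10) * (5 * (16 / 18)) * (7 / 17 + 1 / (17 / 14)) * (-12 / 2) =542328 / 289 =1876.57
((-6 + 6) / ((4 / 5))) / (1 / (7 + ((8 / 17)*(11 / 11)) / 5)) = 0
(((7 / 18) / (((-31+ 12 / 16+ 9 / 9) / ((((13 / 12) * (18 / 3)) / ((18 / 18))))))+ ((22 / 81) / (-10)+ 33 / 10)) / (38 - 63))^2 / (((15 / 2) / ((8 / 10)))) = 13323122 / 7688671875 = 0.00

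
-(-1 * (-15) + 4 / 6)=-47 / 3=-15.67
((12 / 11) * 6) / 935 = 72 / 10285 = 0.01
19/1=19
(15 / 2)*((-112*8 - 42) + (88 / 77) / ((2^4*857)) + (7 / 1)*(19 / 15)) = -167216111 / 23996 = -6968.50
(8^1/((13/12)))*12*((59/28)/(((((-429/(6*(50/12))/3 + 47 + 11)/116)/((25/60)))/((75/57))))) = 513300000/2259803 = 227.14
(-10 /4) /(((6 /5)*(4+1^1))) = -5 /12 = -0.42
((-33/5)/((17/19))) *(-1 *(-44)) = -27588/85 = -324.56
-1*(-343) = 343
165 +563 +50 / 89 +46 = 68936 / 89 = 774.56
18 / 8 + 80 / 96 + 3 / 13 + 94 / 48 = 1645 / 312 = 5.27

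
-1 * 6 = -6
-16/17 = -0.94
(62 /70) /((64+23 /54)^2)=90396 /423620435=0.00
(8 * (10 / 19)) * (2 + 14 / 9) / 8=320 / 171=1.87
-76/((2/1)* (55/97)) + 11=-3081/55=-56.02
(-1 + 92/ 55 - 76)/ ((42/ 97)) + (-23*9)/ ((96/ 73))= -4082557/ 12320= -331.38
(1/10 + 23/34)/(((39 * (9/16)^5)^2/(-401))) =-9699891580239872/150262973761095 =-64.55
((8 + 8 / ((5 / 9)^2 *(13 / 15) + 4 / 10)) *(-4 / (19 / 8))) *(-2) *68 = 70537216 / 15409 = 4577.66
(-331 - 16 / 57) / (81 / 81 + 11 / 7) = -132181 / 1026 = -128.83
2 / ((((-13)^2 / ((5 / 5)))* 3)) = 2 / 507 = 0.00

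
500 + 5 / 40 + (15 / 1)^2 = 5801 / 8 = 725.12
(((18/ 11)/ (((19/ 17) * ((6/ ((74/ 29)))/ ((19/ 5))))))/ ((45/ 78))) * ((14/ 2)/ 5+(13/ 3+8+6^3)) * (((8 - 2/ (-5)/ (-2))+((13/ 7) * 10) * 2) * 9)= 48353348472/ 126875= 381110.14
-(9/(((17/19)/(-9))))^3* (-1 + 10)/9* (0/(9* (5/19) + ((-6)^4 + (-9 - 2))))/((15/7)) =0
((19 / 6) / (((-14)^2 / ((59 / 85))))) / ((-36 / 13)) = -14573 / 3598560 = -0.00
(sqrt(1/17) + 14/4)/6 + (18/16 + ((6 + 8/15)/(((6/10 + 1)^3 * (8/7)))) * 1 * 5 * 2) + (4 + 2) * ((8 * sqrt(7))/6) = sqrt(17)/102 + 16041/1024 + 8 * sqrt(7) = 36.87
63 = 63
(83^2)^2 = 47458321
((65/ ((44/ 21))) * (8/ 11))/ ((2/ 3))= 4095/ 121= 33.84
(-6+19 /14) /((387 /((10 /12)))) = -325 /32508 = -0.01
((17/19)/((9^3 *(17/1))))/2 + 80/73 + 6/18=2890315/2022246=1.43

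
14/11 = 1.27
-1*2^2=-4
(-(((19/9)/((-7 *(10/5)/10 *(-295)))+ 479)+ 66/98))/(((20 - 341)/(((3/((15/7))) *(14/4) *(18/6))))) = 12480757/568170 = 21.97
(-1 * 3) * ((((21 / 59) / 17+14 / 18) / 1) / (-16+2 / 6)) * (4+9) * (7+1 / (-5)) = 37492 / 2773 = 13.52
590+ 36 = 626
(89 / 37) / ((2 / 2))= 89 / 37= 2.41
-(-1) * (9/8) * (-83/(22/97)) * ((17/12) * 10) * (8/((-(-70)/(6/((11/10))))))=-6159015/1694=-3635.78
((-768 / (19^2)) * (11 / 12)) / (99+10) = -704 / 39349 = -0.02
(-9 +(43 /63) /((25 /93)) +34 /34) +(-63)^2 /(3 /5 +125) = 8618149 /329700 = 26.14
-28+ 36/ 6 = -22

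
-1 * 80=-80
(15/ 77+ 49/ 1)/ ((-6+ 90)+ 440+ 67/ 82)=310616/ 3313695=0.09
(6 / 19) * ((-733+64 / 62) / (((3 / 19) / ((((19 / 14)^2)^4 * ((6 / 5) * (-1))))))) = 1156122086889993 / 57186825920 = 20216.58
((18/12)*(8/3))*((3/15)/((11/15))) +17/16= 379/176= 2.15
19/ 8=2.38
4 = 4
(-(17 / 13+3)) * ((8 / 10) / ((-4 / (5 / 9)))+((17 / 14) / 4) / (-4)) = 0.81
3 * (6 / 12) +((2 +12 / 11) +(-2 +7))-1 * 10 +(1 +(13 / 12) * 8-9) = 17 / 66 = 0.26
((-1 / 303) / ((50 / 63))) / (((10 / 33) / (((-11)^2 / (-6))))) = 27951 / 101000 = 0.28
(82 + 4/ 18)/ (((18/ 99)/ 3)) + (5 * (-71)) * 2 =1940/ 3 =646.67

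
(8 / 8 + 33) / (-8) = -17 / 4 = -4.25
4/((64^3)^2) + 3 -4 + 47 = 790273982465/17179869184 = 46.00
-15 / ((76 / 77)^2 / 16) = -88935 / 361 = -246.36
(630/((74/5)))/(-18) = -175/74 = -2.36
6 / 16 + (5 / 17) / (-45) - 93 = -113381 / 1224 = -92.63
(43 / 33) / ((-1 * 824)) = -43 / 27192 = -0.00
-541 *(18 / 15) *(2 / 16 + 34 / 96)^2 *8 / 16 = -286189 / 3840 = -74.53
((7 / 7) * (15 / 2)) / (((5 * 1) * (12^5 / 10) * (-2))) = -5 / 165888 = -0.00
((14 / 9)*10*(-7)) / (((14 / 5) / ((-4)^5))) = 358400 / 9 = 39822.22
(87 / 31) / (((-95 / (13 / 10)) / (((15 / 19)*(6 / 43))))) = -10179 / 2406065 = -0.00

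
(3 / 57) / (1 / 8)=0.42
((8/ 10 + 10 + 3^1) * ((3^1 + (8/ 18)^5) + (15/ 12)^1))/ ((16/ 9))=23182367/ 699840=33.13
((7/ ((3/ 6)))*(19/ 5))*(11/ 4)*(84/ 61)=61446/ 305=201.46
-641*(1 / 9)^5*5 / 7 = -3205 / 413343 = -0.01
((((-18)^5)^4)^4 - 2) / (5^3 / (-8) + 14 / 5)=-1056477858464732743698966086253607622990791106115723001147680031331917974272478444691402406113616854960 / 513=-2059411030145677862960948000000000000000000000000000000000000000000000000000000000000000000000000000.00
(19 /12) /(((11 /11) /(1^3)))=19 /12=1.58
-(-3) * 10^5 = 300000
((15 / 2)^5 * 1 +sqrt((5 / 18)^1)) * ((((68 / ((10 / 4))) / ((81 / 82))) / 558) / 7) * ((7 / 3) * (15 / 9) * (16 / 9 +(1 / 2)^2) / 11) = 50881 * sqrt(10) / 60407127 +159003125 / 1325808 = 119.93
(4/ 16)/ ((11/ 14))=0.32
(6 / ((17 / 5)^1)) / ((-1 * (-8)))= 15 / 68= 0.22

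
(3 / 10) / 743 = 3 / 7430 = 0.00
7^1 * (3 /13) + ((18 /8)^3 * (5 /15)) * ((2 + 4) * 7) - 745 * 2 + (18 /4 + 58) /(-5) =-558029 /416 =-1341.42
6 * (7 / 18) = 7 / 3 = 2.33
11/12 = 0.92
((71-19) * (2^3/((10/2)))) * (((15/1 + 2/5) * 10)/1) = 64064/5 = 12812.80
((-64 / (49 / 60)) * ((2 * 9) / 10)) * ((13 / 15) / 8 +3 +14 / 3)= -268704 / 245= -1096.75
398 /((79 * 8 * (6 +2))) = 199 /2528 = 0.08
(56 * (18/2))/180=14/5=2.80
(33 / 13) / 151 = 33 / 1963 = 0.02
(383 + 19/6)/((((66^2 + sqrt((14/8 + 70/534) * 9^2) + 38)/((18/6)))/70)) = 126853989080/6873321773 - 3405990 * sqrt(10947)/6873321773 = 18.40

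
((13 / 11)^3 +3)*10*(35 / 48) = 541625 / 15972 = 33.91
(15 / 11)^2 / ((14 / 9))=2025 / 1694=1.20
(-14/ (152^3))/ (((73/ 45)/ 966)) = -152145/ 64090496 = -0.00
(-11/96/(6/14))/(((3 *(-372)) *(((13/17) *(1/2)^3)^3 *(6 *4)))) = 378301/33100002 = 0.01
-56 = -56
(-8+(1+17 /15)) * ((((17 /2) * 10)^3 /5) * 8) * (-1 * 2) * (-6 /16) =-4323440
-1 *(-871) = 871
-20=-20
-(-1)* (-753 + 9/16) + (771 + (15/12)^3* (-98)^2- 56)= 149763/8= 18720.38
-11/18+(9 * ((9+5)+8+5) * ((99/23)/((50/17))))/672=-189893/2318400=-0.08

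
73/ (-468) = -73/ 468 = -0.16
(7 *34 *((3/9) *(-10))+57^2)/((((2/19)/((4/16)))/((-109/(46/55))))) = -839138135/1104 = -760088.89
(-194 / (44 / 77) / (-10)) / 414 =679 / 8280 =0.08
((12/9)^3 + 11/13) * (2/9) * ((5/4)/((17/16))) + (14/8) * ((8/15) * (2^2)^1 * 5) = 1047616/53703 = 19.51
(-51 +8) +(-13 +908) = 852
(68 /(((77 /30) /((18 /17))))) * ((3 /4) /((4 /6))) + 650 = 52480 /77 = 681.56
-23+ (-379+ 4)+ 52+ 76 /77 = -26566 /77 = -345.01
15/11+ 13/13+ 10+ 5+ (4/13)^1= 2527/143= 17.67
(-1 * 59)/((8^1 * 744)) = -59/5952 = -0.01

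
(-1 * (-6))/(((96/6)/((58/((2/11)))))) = 957/8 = 119.62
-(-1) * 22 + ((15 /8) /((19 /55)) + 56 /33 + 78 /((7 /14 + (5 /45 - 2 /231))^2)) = 853442746033 /3497280600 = 244.03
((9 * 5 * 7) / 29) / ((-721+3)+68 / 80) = -0.02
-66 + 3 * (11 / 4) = -231 / 4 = -57.75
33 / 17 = 1.94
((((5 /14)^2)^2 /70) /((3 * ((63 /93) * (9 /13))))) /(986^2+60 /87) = 1460875 /8597563124274432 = 0.00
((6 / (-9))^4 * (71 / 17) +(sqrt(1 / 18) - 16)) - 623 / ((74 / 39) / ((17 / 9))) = -64742801 / 101898 +sqrt(2) / 6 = -635.13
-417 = -417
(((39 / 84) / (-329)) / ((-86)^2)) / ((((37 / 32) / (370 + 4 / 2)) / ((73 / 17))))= -706056 / 2678437363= -0.00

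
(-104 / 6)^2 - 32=2416 / 9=268.44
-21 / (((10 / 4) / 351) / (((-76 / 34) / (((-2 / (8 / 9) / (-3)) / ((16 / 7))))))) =1707264 / 85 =20085.46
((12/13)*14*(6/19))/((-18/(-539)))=30184/247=122.20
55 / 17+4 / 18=529 / 153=3.46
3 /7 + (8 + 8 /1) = 115 /7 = 16.43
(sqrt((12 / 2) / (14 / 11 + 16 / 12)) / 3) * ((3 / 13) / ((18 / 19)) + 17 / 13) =121 * sqrt(473) / 3354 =0.78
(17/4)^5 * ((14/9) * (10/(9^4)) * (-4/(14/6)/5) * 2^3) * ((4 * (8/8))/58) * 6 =-1419857/380538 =-3.73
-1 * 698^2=-487204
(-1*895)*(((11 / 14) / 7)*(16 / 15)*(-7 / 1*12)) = 63008 / 7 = 9001.14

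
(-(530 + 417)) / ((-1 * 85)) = 947 / 85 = 11.14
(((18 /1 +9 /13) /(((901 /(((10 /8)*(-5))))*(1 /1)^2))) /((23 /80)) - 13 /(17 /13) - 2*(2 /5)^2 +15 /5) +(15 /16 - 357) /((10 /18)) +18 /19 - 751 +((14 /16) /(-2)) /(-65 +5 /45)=-1672391129684597 /1195700521600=-1398.67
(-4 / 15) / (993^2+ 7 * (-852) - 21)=-1 / 3675240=-0.00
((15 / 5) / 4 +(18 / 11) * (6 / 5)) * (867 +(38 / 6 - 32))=125569 / 55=2283.07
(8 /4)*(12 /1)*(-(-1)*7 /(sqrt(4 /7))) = 84*sqrt(7) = 222.24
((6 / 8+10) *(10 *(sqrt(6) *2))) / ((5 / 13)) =559 *sqrt(6) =1369.26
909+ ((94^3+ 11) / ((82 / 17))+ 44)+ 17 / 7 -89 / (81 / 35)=8048738891 / 46494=173113.50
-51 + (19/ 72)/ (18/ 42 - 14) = -18367/ 360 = -51.02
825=825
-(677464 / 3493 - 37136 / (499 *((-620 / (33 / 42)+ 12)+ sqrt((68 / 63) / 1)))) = -194.04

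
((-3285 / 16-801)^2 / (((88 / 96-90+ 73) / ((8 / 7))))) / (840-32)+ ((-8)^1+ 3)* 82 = -4358200843 / 8732864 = -499.06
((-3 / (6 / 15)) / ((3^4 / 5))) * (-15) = 125 / 18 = 6.94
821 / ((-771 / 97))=-79637 / 771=-103.29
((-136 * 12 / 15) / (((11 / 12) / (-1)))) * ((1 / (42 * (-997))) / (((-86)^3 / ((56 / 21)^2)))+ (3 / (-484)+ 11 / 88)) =468628907422864 / 33234498847935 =14.10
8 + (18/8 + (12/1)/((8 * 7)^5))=1411250179/137682944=10.25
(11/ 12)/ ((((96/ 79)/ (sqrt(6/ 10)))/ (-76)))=-16511 * sqrt(15)/ 1440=-44.41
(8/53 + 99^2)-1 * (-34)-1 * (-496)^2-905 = -237085.85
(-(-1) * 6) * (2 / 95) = 12 / 95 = 0.13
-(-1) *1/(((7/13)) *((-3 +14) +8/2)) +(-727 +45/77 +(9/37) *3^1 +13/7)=-30927529/42735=-723.70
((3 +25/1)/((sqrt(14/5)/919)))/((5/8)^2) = 117632 * sqrt(70)/25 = 39367.20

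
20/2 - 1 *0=10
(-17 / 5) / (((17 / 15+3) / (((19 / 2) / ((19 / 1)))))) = -51 / 124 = -0.41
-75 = -75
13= 13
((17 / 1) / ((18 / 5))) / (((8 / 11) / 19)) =17765 / 144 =123.37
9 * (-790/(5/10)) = -14220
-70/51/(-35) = 2/51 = 0.04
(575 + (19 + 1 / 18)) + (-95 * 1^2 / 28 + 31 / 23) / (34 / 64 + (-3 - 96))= 5424866171 / 9131598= 594.08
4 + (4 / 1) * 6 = 28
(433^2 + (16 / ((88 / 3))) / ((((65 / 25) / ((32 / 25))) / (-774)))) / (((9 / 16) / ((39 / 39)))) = 2142496432 / 6435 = 332944.28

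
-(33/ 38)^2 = -1089/ 1444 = -0.75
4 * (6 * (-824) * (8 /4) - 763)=-42604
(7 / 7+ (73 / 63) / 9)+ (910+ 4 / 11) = 5684978 / 6237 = 911.49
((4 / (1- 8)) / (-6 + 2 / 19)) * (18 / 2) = 0.87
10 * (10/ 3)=100/ 3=33.33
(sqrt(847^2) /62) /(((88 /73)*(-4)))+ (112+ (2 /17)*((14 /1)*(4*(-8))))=1904315 /33728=56.46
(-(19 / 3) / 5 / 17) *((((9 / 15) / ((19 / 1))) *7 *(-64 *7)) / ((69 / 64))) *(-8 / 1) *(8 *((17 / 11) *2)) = -25690112 / 18975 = -1353.89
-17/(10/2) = -17/5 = -3.40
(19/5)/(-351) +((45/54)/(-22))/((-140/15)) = -0.01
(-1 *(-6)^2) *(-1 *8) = 288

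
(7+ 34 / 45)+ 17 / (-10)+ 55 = 1099 / 18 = 61.06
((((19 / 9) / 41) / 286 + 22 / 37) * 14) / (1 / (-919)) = -14940327283 / 1952379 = -7652.37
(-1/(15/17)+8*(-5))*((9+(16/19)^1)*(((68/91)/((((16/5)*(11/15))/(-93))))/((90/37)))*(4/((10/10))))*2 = 204525011/5187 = 39430.31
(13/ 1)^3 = 2197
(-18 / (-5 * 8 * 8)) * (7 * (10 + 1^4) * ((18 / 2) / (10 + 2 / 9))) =56133 / 14720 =3.81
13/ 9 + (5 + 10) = 148/ 9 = 16.44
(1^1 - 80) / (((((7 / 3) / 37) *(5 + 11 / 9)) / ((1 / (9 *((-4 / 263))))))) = 2306247 / 1568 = 1470.82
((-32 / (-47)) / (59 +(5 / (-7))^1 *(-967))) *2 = 7 / 3854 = 0.00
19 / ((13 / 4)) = 76 / 13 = 5.85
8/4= 2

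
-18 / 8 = -9 / 4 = -2.25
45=45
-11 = -11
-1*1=-1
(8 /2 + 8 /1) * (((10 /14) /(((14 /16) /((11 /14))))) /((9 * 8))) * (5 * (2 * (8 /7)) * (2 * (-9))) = -52800 /2401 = -21.99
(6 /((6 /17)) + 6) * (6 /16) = 69 /8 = 8.62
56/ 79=0.71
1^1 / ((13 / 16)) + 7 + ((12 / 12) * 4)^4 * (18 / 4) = 15083 / 13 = 1160.23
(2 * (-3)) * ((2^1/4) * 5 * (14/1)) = -210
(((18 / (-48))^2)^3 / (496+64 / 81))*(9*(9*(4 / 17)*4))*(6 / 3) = 4782969 / 5603983360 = 0.00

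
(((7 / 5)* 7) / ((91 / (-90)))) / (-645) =42 / 2795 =0.02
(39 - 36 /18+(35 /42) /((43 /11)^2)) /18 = 411083 /199692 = 2.06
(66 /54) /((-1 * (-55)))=0.02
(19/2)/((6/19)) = 361/12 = 30.08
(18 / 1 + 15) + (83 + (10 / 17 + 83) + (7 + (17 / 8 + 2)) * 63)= 122463 / 136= 900.46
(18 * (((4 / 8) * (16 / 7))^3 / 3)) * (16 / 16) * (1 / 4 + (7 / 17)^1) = 34560 / 5831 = 5.93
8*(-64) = -512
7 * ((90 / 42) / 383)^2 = 225 / 1026823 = 0.00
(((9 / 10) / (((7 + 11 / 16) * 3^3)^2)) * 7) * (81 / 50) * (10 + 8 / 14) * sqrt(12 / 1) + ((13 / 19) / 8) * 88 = 9472 * sqrt(3) / 1891125 + 143 / 19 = 7.53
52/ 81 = 0.64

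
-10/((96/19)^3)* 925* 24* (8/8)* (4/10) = -688.43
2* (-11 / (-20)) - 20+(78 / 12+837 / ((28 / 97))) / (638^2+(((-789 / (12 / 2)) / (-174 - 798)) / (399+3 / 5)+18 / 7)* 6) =-348493015216413 / 18445751556370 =-18.89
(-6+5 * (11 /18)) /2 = -53 /36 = -1.47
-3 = -3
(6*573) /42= 81.86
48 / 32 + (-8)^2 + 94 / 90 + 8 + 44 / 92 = 75.02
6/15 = 2/5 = 0.40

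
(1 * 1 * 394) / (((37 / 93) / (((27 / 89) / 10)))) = 494667 / 16465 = 30.04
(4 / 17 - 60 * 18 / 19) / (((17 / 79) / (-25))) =6576.38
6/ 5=1.20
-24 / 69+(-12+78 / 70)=-9043 / 805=-11.23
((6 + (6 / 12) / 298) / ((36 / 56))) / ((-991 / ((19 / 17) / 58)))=-475741 / 2620651932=-0.00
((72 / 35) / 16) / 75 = 3 / 1750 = 0.00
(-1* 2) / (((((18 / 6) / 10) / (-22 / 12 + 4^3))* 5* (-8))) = 373 / 36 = 10.36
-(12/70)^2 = -36/1225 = -0.03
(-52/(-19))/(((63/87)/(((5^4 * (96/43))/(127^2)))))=0.33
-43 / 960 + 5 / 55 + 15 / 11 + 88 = 944167 / 10560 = 89.41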